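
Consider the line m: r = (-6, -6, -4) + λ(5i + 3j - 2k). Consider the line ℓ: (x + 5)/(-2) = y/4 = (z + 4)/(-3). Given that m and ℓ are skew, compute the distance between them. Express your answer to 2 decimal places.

ℓ has direction (-2, 4, -3) through (-5, 0, -4).
Common perpendicular direction n = (5, 3, -2) × (-2, 4, -3) = (-1, 19, 26).
With w = (-5, 0, -4) − (-6, -6, -4) = (1, 6, 0), w · n = 113.
Distance = |w · n| / |n| = |113| / √1038 ≈ 3.51.

3.51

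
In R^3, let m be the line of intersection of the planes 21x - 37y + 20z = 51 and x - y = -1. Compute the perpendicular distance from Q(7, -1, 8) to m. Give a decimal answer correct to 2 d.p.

6.51

Direction of m: (21, -37, 20) × (1, -1, 0) = (20, 20, 16).
A point on m: solving the two plane equations with x = -8 gives (-8, -7, -2).
Taking (-8, -7, -2) on m with direction v = (20, 20, 16): w = Q − (-8, -7, -2) = (15, 6, 10), and w × v = (-104, -40, 180).
Distance = |w × v| / |v| = √44816 / √1056 ≈ 6.51.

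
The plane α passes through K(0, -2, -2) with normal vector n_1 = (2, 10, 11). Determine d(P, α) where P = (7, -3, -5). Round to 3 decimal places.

1.933

α: n_1·r = n_1·K gives 2x + 10y + 11z = -42.
n·P − d = (2)·(7) + (10)·(-3) + (11)·(-5) − (-42) = -29; |n| = √225.
Distance = |-29| / √225 = 29/√225 ≈ 1.933.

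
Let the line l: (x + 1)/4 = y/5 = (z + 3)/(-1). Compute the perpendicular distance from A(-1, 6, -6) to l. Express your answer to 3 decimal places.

4.367

l has direction (4, 5, -1) through (-1, 0, -3).
Taking (-1, 0, -3) on l with direction v = (4, 5, -1): w = A − (-1, 0, -3) = (0, 6, -3), and w × v = (9, -12, -24).
Distance = |w × v| / |v| = √801 / √42 ≈ 4.367.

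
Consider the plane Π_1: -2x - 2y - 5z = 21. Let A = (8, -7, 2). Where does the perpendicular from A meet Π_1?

Foot = A − λn with λ = (n·A − d)/|n|² = (-12 − 21)/33 = -1.
Foot = (8, -7, 2) − (-1)·(-2, -2, -5) = (6, -9, -3).

(6, -9, -3)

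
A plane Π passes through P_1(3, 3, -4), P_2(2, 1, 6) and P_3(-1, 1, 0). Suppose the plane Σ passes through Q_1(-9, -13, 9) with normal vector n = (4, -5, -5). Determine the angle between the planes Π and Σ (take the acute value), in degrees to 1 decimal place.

34.2

P_1P_2 = (-1, -2, 10), P_1P_3 = (-4, -2, 4); a normal to Π is P_1P_2 × P_1P_3 = (12, -36, -6).
Using P_1: Π has equation 12x - 36y - 6z = -48.
Σ: n·r = n·Q_1 gives 4x - 5y - 5z = -16.
cos θ = |n₁·n₂| / (|n₁||n₂|) = |258| / (√1476 · √66).
θ = arccos(0.82662) ≈ 34.2°.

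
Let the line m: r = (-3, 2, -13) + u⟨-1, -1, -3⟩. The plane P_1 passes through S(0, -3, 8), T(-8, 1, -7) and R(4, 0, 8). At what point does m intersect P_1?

(0, 5, -4)

ST = (-8, 4, -15), SR = (4, 3, 0); a normal to P_1 is ST × SR = (45, -60, -40).
Using S: P_1 has equation 45x - 60y - 40z = -140.
Substitute r = (-3, 2, -13) + t(-1, -1, -3) into the plane: 265 + 135t = -140, so t = -3.
Intersection: (-3, 2, -13) + (-3)·(-1, -1, -3) = (0, 5, -4).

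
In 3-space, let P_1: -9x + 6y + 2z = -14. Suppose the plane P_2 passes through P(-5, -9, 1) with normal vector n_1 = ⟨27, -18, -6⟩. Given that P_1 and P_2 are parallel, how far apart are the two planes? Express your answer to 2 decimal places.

P_2: n_1·r = n_1·P gives 27x - 18y - 6z = 21.
Rescale P_2 by 1/(-3): -9x + 6y + 2z = -7. Then distance = |-14 − (-7)| / √121 ≈ 0.64.

0.64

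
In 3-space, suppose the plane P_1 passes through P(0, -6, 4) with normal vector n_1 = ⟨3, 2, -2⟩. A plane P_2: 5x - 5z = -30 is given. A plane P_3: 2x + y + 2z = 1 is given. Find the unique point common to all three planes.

P_1: n_1·r = n_1·P gives 3x + 2y - 2z = -20.
Solving the 3×3 linear system 3x + 2y - 2z = -20, 5x - 5z = -30, 2x + y + 2z = 1 (e.g. by elimination or Cramer's rule, determinant = -35) gives (-2, -3, 4).

(-2, -3, 4)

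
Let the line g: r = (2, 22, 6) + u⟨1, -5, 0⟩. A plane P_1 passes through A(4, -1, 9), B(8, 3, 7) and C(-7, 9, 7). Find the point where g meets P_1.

AB = (4, 4, -2), AC = (-11, 10, -2); a normal to P_1 is AB × AC = (12, 30, 84).
Using A: P_1 has equation 12x + 30y + 84z = 774.
Substitute r = (2, 22, 6) + t(1, -5, 0) into the plane: 1188 + (-138)t = 774, so t = 3.
Intersection: (2, 22, 6) + 3·(1, -5, 0) = (5, 7, 6).

(5, 7, 6)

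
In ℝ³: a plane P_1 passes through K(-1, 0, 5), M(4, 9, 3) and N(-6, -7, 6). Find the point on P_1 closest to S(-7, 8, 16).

KM = (5, 9, -2), KN = (-5, -7, 1); a normal to P_1 is KM × KN = (-5, 5, 10).
Using K: P_1 has equation -5x + 5y + 10z = 55.
Foot = S − λn with λ = (n·S − d)/|n|² = (235 − 55)/150 = 6/5.
Foot = (-7, 8, 16) − (6/5)·(-5, 5, 10) = (-1, 2, 4).

(-1, 2, 4)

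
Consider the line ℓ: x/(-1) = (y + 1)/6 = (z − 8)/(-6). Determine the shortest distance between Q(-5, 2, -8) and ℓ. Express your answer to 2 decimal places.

9.80

ℓ has direction (-1, 6, -6) through (0, -1, 8).
Taking (0, -1, 8) on ℓ with direction v = (-1, 6, -6): w = Q − (0, -1, 8) = (-5, 3, -16), and w × v = (78, -14, -27).
Distance = |w × v| / |v| = √7009 / √73 ≈ 9.80.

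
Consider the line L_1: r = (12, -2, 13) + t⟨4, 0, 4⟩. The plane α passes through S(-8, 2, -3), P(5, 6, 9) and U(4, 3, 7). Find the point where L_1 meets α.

(4, -2, 5)

SP = (13, 4, 12), SU = (12, 1, 10); a normal to α is SP × SU = (28, 14, -35).
Using S: α has equation 28x + 14y - 35z = -91.
Substitute r = (12, -2, 13) + t(4, 0, 4) into the plane: -147 + (-28)t = -91, so t = -2.
Intersection: (12, -2, 13) + (-2)·(4, 0, 4) = (4, -2, 5).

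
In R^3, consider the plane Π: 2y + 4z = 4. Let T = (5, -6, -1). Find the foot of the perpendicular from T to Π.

Foot = T − λn with λ = (n·T − d)/|n|² = (-16 − 4)/20 = -1.
Foot = (5, -6, -1) − (-1)·(0, 2, 4) = (5, -4, 3).

(5, -4, 3)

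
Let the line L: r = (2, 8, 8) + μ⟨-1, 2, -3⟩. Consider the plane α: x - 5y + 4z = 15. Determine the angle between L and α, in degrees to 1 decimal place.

sin θ = |n·v| / (|n||v|) = |-23| / (√42 · √14) = 0.94850.
θ ≈ 71.5°.

71.5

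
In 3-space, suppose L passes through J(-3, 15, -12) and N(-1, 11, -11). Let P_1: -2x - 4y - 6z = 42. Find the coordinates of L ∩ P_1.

A direction vector for L is N − J = (2, -4, 1).
Substitute r = (-3, 15, -12) + t(2, -4, 1) into the plane: 18 + 6t = 42, so t = 4.
Intersection: (-3, 15, -12) + 4·(2, -4, 1) = (5, -1, -8).

(5, -1, -8)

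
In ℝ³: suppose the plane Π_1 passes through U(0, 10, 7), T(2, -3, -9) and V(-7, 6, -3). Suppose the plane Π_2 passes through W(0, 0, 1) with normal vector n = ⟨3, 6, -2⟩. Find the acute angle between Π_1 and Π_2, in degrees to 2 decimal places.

17.25

UT = (2, -13, -16), UV = (-7, -4, -10); a normal to Π_1 is UT × UV = (66, 132, -99).
Using U: Π_1 has equation 66x + 132y - 99z = 627.
Π_2: n·r = n·W gives 3x + 6y - 2z = -2.
cos θ = |n₁·n₂| / (|n₁||n₂|) = |1188| / (√31581 · √49).
θ = arccos(0.95500) ≈ 17.25°.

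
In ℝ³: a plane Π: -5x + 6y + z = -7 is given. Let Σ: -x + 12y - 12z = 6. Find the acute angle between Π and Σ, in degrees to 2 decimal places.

cos θ = |n₁·n₂| / (|n₁||n₂|) = |65| / (√62 · √289).
θ = arccos(0.48559) ≈ 60.95°.

60.95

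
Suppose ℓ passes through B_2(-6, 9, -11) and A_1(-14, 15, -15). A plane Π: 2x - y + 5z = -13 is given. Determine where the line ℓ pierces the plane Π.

(6, 0, -5)

A direction vector for ℓ is A_1 − B_2 = (-8, 6, -4).
Substitute r = (-6, 9, -11) + t(-8, 6, -4) into the plane: -76 + (-42)t = -13, so t = -3/2.
Intersection: (-6, 9, -11) + (-3/2)·(-8, 6, -4) = (6, 0, -5).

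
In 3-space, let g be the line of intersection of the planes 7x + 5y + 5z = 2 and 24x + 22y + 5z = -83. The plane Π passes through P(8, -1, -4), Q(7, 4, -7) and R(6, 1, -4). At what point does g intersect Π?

Direction of g: (7, 5, 5) × (24, 22, 5) = (-85, 85, 34).
A point on g: solving the two plane equations with x = 6 gives (6, -11, 3).
PQ = (-1, 5, -3), PR = (-2, 2, 0); a normal to Π is PQ × PR = (6, 6, 8).
Using P: Π has equation 6x + 6y + 8z = 10.
Substitute r = (6, -11, 3) + t(-85, 85, 34) into the plane: -6 + 272t = 10, so t = 1/17.
Intersection: (6, -11, 3) + (1/17)·(-85, 85, 34) = (1, -6, 5).

(1, -6, 5)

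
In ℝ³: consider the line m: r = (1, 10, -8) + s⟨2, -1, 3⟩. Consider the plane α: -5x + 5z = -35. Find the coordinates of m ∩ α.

Substitute r = (1, 10, -8) + t(2, -1, 3) into the plane: -45 + 5t = -35, so t = 2.
Intersection: (1, 10, -8) + 2·(2, -1, 3) = (5, 8, -2).

(5, 8, -2)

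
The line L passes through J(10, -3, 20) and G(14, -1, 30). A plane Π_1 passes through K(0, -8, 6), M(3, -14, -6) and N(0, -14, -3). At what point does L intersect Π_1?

(4, -6, 5)

A direction vector for L is G − J = (4, 2, 10).
KM = (3, -6, -12), KN = (0, -6, -9); a normal to Π_1 is KM × KN = (-18, 27, -18).
Using K: Π_1 has equation -18x + 27y - 18z = -324.
Substitute r = (10, -3, 20) + t(4, 2, 10) into the plane: -621 + (-198)t = -324, so t = -3/2.
Intersection: (10, -3, 20) + (-3/2)·(4, 2, 10) = (4, -6, 5).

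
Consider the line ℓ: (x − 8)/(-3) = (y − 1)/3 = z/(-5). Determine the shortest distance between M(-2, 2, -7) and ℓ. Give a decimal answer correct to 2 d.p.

6.52

ℓ has direction (-3, 3, -5) through (8, 1, 0).
Taking (8, 1, 0) on ℓ with direction v = (-3, 3, -5): w = M − (8, 1, 0) = (-10, 1, -7), and w × v = (16, -29, -27).
Distance = |w × v| / |v| = √1826 / √43 ≈ 6.52.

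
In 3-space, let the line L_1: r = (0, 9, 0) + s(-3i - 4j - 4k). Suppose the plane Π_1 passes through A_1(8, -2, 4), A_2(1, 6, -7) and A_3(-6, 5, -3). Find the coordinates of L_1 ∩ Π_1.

(-3, 5, -4)

A_1A_2 = (-7, 8, -11), A_1A_3 = (-14, 7, -7); a normal to Π_1 is A_1A_2 × A_1A_3 = (21, 105, 63).
Using A_1: Π_1 has equation 21x + 105y + 63z = 210.
Substitute r = (0, 9, 0) + t(-3, -4, -4) into the plane: 945 + (-735)t = 210, so t = 1.
Intersection: (0, 9, 0) + 1·(-3, -4, -4) = (-3, 5, -4).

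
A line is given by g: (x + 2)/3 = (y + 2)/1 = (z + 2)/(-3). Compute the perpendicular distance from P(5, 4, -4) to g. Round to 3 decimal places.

g has direction (3, 1, -3) through (-2, -2, -2).
Taking (-2, -2, -2) on g with direction v = (3, 1, -3): w = P − (-2, -2, -2) = (7, 6, -2), and w × v = (-16, 15, -11).
Distance = |w × v| / |v| = √602 / √19 ≈ 5.629.

5.629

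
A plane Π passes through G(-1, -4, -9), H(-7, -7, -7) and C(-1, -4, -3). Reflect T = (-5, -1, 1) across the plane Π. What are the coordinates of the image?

(-1, -9, 1)

GH = (-6, -3, 2), GC = (0, 0, 6); a normal to Π is GH × GC = (-18, 36, 0).
Using G: Π has equation -18x + 36y = -126.
λ = (n·T − d)/|n|² = (54 − (-126))/1620 = 1/9.
Reflection = T − 2λn = (-5, -1, 1) − (2/9)·(-18, 36, 0) = (-1, -9, 1).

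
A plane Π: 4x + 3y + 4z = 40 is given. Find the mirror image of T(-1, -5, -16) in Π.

λ = (n·T − d)/|n|² = (-83 − 40)/41 = -3.
Reflection = T − 2λn = (-1, -5, -16) − (-6)·(4, 3, 4) = (23, 13, 8).

(23, 13, 8)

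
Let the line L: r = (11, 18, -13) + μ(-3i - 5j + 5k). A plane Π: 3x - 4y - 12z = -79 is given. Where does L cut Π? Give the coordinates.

(-1, -2, 7)

Substitute r = (11, 18, -13) + t(-3, -5, 5) into the plane: 117 + (-49)t = -79, so t = 4.
Intersection: (11, 18, -13) + 4·(-3, -5, 5) = (-1, -2, 7).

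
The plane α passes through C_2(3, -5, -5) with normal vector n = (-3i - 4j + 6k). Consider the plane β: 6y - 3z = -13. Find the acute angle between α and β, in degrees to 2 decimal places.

36.71

α: n·r = n·C_2 gives -3x - 4y + 6z = -19.
cos θ = |n₁·n₂| / (|n₁||n₂|) = |-42| / (√61 · √45).
θ = arccos(0.80164) ≈ 36.71°.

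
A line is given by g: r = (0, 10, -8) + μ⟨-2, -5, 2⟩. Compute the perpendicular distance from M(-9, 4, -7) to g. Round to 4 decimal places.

6.4994

Taking (0, 10, -8) on g with direction v = (-2, -5, 2): w = M − (0, 10, -8) = (-9, -6, 1), and w × v = (-7, 16, 33).
Distance = |w × v| / |v| = √1394 / √33 ≈ 6.4994.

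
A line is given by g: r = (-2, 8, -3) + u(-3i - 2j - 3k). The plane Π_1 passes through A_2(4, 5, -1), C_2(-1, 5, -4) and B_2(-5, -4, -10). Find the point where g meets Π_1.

(-5, 6, -6)

A_2C_2 = (-5, 0, -3), A_2B_2 = (-9, -9, -9); a normal to Π_1 is A_2C_2 × A_2B_2 = (-27, -18, 45).
Using A_2: Π_1 has equation -27x - 18y + 45z = -243.
Substitute r = (-2, 8, -3) + t(-3, -2, -3) into the plane: -225 + (-18)t = -243, so t = 1.
Intersection: (-2, 8, -3) + 1·(-3, -2, -3) = (-5, 6, -6).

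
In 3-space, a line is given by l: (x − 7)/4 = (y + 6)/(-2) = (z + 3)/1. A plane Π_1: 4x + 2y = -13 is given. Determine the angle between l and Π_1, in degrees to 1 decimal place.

l has direction (4, -2, 1) through (7, -6, -3).
sin θ = |n·v| / (|n||v|) = |12| / (√20 · √21) = 0.58554.
θ ≈ 35.8°.

35.8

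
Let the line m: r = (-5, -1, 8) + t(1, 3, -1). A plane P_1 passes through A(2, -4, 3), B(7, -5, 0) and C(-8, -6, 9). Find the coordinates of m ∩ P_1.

AB = (5, -1, -3), AC = (-10, -2, 6); a normal to P_1 is AB × AC = (-12, 0, -20).
Using A: P_1 has equation -12x - 20z = -84.
Substitute r = (-5, -1, 8) + t(1, 3, -1) into the plane: -100 + 8t = -84, so t = 2.
Intersection: (-5, -1, 8) + 2·(1, 3, -1) = (-3, 5, 6).

(-3, 5, 6)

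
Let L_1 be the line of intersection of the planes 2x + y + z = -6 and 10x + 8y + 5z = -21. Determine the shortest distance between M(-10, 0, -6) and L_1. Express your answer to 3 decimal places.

8.173

Direction of L_1: (2, 1, 1) × (10, 8, 5) = (-3, 0, 6).
A point on L_1: solving the two plane equations with x = -5 gives (-5, 3, 1).
Taking (-5, 3, 1) on L_1 with direction v = (-3, 0, 6): w = M − (-5, 3, 1) = (-5, -3, -7), and w × v = (-18, 51, -9).
Distance = |w × v| / |v| = √3006 / √45 ≈ 8.173.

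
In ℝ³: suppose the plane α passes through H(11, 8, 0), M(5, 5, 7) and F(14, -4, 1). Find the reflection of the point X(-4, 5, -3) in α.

HM = (-6, -3, 7), HF = (3, -12, 1); a normal to α is HM × HF = (81, 27, 81).
Using H: α has equation 81x + 27y + 81z = 1107.
λ = (n·X − d)/|n|² = (-432 − 1107)/13851 = -1/9.
Reflection = X − 2λn = (-4, 5, -3) − (-2/9)·(81, 27, 81) = (14, 11, 15).

(14, 11, 15)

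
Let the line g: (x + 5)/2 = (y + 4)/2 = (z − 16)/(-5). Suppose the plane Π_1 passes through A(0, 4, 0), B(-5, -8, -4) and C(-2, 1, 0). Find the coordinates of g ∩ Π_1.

(3, 4, -4)

g has direction (2, 2, -5) through (-5, -4, 16).
AB = (-5, -12, -4), AC = (-2, -3, 0); a normal to Π_1 is AB × AC = (-12, 8, -9).
Using A: Π_1 has equation -12x + 8y - 9z = 32.
Substitute r = (-5, -4, 16) + t(2, 2, -5) into the plane: -116 + 37t = 32, so t = 4.
Intersection: (-5, -4, 16) + 4·(2, 2, -5) = (3, 4, -4).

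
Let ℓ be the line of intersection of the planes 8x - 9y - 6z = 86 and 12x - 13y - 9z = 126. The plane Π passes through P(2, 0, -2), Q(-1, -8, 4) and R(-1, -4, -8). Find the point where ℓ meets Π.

(-2, -6, -8)

Direction of ℓ: (8, -9, -6) × (12, -13, -9) = (3, 0, 4).
A point on ℓ: solving the two plane equations with x = -5 gives (-5, -6, -12).
PQ = (-3, -8, 6), PR = (-3, -4, -6); a normal to Π is PQ × PR = (72, -36, -12).
Using P: Π has equation 72x - 36y - 12z = 168.
Substitute r = (-5, -6, -12) + t(3, 0, 4) into the plane: 0 + 168t = 168, so t = 1.
Intersection: (-5, -6, -12) + 1·(3, 0, 4) = (-2, -6, -8).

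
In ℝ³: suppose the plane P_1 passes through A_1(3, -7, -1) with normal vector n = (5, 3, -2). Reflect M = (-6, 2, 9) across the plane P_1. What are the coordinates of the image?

P_1: n·r = n·A_1 gives 5x + 3y - 2z = -4.
λ = (n·M − d)/|n|² = (-42 − (-4))/38 = -1.
Reflection = M − 2λn = (-6, 2, 9) − (-2)·(5, 3, -2) = (4, 8, 5).

(4, 8, 5)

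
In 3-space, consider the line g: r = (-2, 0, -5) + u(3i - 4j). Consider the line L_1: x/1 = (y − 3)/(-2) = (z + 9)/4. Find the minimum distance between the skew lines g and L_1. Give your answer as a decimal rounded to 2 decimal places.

2.99

L_1 has direction (1, -2, 4) through (0, 3, -9).
Common perpendicular direction n = (3, -4, 0) × (1, -2, 4) = (-16, -12, -2).
With w = (0, 3, -9) − (-2, 0, -5) = (2, 3, -4), w · n = -60.
Distance = |w · n| / |n| = |-60| / √404 ≈ 2.99.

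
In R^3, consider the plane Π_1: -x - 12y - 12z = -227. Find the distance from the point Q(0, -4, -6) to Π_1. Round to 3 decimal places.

20.412

n·Q − d = (-1)·(0) + (-12)·(-4) + (-12)·(-6) − (-227) = 347; |n| = √289.
Distance = |347| / √289 = 347/√289 ≈ 20.412.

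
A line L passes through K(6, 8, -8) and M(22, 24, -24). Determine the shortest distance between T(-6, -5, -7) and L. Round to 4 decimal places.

9.4163

A direction vector for L is M − K = (16, 16, -16).
Taking (6, 8, -8) on L with direction v = (16, 16, -16): w = T − (6, 8, -8) = (-12, -13, 1), and w × v = (192, -176, 16).
Distance = |w × v| / |v| = √68096 / √768 ≈ 9.4163.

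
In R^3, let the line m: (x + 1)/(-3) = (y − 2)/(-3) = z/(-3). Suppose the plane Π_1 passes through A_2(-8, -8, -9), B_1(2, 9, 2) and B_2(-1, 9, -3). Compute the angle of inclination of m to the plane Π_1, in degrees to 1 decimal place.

m has direction (-3, -3, -3) through (-1, 2, 0).
A_2B_1 = (10, 17, 11), A_2B_2 = (7, 17, 6); a normal to Π_1 is A_2B_1 × A_2B_2 = (-85, 17, 51).
Using A_2: Π_1 has equation -85x + 17y + 51z = 85.
sin θ = |n·v| / (|n||v|) = |51| / (√10115 · √27) = 0.09759.
θ ≈ 5.6°.

5.6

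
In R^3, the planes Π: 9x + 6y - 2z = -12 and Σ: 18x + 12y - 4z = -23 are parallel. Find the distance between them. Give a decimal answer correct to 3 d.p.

Rescale Σ by 1/2: 9x + 6y - 2z = -23/2. Then distance = |-12 − (-23/2)| / √121 ≈ 0.045.

0.045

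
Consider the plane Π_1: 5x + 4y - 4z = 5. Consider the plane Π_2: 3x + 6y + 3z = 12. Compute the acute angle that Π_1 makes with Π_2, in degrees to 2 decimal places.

cos θ = |n₁·n₂| / (|n₁||n₂|) = |27| / (√57 · √54).
θ = arccos(0.48666) ≈ 60.88°.

60.88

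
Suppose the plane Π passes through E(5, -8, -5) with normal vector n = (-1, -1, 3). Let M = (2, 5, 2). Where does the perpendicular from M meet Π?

Π: n·r = n·E gives -x - y + 3z = -12.
Foot = M − λn with λ = (n·M − d)/|n|² = (-1 − (-12))/11 = 1.
Foot = (2, 5, 2) − 1·(-1, -1, 3) = (3, 6, -1).

(3, 6, -1)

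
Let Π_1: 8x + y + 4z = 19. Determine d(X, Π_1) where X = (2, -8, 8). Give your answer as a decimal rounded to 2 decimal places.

2.33

n·X − d = (8)·(2) + (1)·(-8) + (4)·(8) − 19 = 21; |n| = √81.
Distance = |21| / √81 = 21/√81 ≈ 2.33.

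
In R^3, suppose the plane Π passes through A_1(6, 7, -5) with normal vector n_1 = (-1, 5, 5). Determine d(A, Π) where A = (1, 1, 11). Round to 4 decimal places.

Π: n_1·r = n_1·A_1 gives -x + 5y + 5z = 4.
n·A − d = (-1)·(1) + (5)·(1) + (5)·(11) − 4 = 55; |n| = √51.
Distance = |55| / √51 = 55/√51 ≈ 7.7015.

7.7015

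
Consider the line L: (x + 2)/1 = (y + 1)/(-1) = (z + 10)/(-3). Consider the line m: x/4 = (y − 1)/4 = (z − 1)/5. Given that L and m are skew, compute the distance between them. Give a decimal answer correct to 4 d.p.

L has direction (1, -1, -3) through (-2, -1, -10).
m has direction (4, 4, 5) through (0, 1, 1).
Common perpendicular direction n = (1, -1, -3) × (4, 4, 5) = (7, -17, 8).
With w = (0, 1, 1) − (-2, -1, -10) = (2, 2, 11), w · n = 68.
Distance = |w · n| / |n| = |68| / √402 ≈ 3.3915.

3.3915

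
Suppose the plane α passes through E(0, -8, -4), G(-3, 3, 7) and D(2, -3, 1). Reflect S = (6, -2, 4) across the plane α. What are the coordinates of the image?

EG = (-3, 11, 11), ED = (2, 5, 5); a normal to α is EG × ED = (0, 37, -37).
Using E: α has equation 37y - 37z = -148.
λ = (n·S − d)/|n|² = (-222 − (-148))/2738 = -1/37.
Reflection = S − 2λn = (6, -2, 4) − (-2/37)·(0, 37, -37) = (6, 0, 2).

(6, 0, 2)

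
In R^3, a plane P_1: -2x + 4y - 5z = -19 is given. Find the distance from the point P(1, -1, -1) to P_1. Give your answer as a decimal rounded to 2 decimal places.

2.68

n·P − d = (-2)·(1) + (4)·(-1) + (-5)·(-1) − (-19) = 18; |n| = √45.
Distance = |18| / √45 = 18/√45 ≈ 2.68.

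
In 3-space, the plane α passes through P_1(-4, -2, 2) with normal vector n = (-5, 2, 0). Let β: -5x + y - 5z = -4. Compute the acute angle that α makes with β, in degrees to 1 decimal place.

α: n·r = n·P_1 gives -5x + 2y = 16.
cos θ = |n₁·n₂| / (|n₁||n₂|) = |27| / (√29 · √51).
θ = arccos(0.70207) ≈ 45.4°.

45.4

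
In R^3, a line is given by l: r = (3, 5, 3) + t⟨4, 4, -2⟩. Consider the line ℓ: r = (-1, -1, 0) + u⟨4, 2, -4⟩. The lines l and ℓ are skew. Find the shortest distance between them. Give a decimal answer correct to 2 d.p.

1.46

Common perpendicular direction n = (4, 4, -2) × (4, 2, -4) = (-12, 8, -8).
With w = (-1, -1, 0) − (3, 5, 3) = (-4, -6, -3), w · n = 24.
Distance = |w · n| / |n| = |24| / √272 ≈ 1.46.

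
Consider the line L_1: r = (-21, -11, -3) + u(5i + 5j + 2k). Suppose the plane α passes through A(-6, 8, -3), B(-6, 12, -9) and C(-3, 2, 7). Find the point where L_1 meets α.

(-6, 4, 3)

AB = (0, 4, -6), AC = (3, -6, 10); a normal to α is AB × AC = (4, -18, -12).
Using A: α has equation 4x - 18y - 12z = -132.
Substitute r = (-21, -11, -3) + t(5, 5, 2) into the plane: 150 + (-94)t = -132, so t = 3.
Intersection: (-21, -11, -3) + 3·(5, 5, 2) = (-6, 4, 3).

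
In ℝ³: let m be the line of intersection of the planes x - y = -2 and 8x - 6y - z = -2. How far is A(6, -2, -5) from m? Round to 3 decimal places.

7.280

Direction of m: (1, -1, 0) × (8, -6, -1) = (1, 1, 2).
A point on m: solving the two plane equations with x = 4 gives (4, 6, -2).
Taking (4, 6, -2) on m with direction v = (1, 1, 2): w = A − (4, 6, -2) = (2, -8, -3), and w × v = (-13, -7, 10).
Distance = |w × v| / |v| = √318 / √6 ≈ 7.280.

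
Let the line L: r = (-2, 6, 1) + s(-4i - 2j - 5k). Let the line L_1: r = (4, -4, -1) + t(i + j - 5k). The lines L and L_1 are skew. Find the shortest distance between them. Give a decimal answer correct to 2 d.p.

11.77

Common perpendicular direction n = (-4, -2, -5) × (1, 1, -5) = (15, -25, -2).
With w = (4, -4, -1) − (-2, 6, 1) = (6, -10, -2), w · n = 344.
Distance = |w · n| / |n| = |344| / √854 ≈ 11.77.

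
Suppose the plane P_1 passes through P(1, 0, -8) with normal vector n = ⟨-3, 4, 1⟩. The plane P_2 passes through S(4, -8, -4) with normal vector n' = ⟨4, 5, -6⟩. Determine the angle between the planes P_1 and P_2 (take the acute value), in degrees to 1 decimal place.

P_1: n·r = n·P gives -3x + 4y + z = -11.
P_2: n'·r = n'·S gives 4x + 5y - 6z = 0.
cos θ = |n₁·n₂| / (|n₁||n₂|) = |2| / (√26 · √77).
θ = arccos(0.04470) ≈ 87.4°.

87.4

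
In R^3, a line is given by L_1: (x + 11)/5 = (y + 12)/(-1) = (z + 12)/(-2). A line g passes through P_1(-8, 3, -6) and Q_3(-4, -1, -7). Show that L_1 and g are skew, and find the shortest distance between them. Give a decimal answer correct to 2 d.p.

9.14

L_1 has direction (5, -1, -2) through (-11, -12, -12).
A direction vector for g is Q_3 − P_1 = (4, -4, -1).
Common perpendicular direction n = (5, -1, -2) × (4, -4, -1) = (-7, -3, -16).
With w = (-8, 3, -6) − (-11, -12, -12) = (3, 15, 6), w · n = -162.
Since n ≠ 0 the lines are not parallel, and w · n = -162 ≠ 0 so they do not intersect; hence they are skew.
Distance = |w · n| / |n| = |-162| / √314 ≈ 9.14.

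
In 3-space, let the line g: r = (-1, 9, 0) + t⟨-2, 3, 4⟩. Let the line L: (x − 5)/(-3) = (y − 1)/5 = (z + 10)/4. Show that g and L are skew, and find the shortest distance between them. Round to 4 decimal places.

0.6667

L has direction (-3, 5, 4) through (5, 1, -10).
Common perpendicular direction n = (-2, 3, 4) × (-3, 5, 4) = (-8, -4, -1).
With w = (5, 1, -10) − (-1, 9, 0) = (6, -8, -10), w · n = -6.
Since n ≠ 0 the lines are not parallel, and w · n = -6 ≠ 0 so they do not intersect; hence they are skew.
Distance = |w · n| / |n| = |-6| / √81 ≈ 0.6667.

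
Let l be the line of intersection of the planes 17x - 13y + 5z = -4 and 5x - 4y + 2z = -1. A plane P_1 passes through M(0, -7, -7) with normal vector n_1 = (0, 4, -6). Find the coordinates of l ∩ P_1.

Direction of l: (17, -13, 5) × (5, -4, 2) = (-6, -9, -3).
A point on l: solving the two plane equations with x = -3 gives (-3, -4, -1).
P_1: n_1·r = n_1·M gives 4y - 6z = 14.
Substitute r = (-3, -4, -1) + t(-6, -9, -3) into the plane: -10 + (-18)t = 14, so t = -4/3.
Intersection: (-3, -4, -1) + (-4/3)·(-6, -9, -3) = (5, 8, 3).

(5, 8, 3)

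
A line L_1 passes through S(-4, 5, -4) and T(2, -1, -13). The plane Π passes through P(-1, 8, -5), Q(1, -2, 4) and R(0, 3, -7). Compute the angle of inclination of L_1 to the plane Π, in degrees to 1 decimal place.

A direction vector for L_1 is T − S = (6, -6, -9).
PQ = (2, -10, 9), PR = (1, -5, -2); a normal to Π is PQ × PR = (65, 13, 0).
Using P: Π has equation 65x + 13y = 39.
sin θ = |n·v| / (|n||v|) = |312| / (√4394 · √153) = 0.38052.
θ ≈ 22.4°.

22.4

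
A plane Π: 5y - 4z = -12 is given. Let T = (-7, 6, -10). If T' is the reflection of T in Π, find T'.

(-7, -14, 6)

λ = (n·T − d)/|n|² = (70 − (-12))/41 = 2.
Reflection = T − 2λn = (-7, 6, -10) − 4·(0, 5, -4) = (-7, -14, 6).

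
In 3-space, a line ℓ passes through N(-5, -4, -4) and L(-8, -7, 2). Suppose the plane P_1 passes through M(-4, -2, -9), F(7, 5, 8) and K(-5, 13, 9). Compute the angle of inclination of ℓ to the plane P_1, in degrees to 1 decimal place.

67.5

A direction vector for ℓ is L − N = (-3, -3, 6).
MF = (11, 7, 17), MK = (-1, 15, 18); a normal to P_1 is MF × MK = (-129, -215, 172).
Using M: P_1 has equation -129x - 215y + 172z = -602.
sin θ = |n·v| / (|n||v|) = |2064| / (√92450 · √54) = 0.92376.
θ ≈ 67.5°.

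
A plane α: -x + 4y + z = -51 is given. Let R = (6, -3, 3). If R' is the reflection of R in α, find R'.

λ = (n·R − d)/|n|² = (-15 − (-51))/18 = 2.
Reflection = R − 2λn = (6, -3, 3) − 4·(-1, 4, 1) = (10, -19, -1).

(10, -19, -1)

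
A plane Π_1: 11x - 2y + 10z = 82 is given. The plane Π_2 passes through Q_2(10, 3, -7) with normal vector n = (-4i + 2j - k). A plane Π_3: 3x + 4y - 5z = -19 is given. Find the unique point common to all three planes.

(4, -4, 3)

Π_2: n·r = n·Q_2 gives -4x + 2y - z = -27.
Solving the 3×3 linear system 11x - 2y + 10z = 82, -4x + 2y - z = -27, 3x + 4y - 5z = -19 (e.g. by elimination or Cramer's rule, determinant = -240) gives (4, -4, 3).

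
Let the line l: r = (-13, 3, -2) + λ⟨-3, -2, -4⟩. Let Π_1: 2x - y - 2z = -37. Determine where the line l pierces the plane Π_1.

(-4, 9, 10)

Substitute r = (-13, 3, -2) + t(-3, -2, -4) into the plane: -25 + 4t = -37, so t = -3.
Intersection: (-13, 3, -2) + (-3)·(-3, -2, -4) = (-4, 9, 10).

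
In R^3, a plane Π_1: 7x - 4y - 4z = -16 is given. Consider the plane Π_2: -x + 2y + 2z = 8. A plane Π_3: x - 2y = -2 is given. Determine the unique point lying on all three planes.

(0, 1, 3)

Solving the 3×3 linear system 7x - 4y - 4z = -16, -x + 2y + 2z = 8, x - 2y = -2 (e.g. by elimination or Cramer's rule, determinant = 20) gives (0, 1, 3).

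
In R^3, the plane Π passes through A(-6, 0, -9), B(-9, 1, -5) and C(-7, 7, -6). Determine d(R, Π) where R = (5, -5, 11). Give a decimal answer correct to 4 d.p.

21.6025

AB = (-3, 1, 4), AC = (-1, 7, 3); a normal to Π is AB × AC = (-25, 5, -20).
Using A: Π has equation -25x + 5y - 20z = 330.
n·R − d = (-25)·(5) + (5)·(-5) + (-20)·(11) − 330 = -700; |n| = √1050.
Distance = |-700| / √1050 = 700/√1050 ≈ 21.6025.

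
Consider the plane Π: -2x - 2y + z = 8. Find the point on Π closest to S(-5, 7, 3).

(-7, 5, 4)

Foot = S − λn with λ = (n·S − d)/|n|² = (-1 − 8)/9 = -1.
Foot = (-5, 7, 3) − (-1)·(-2, -2, 1) = (-7, 5, 4).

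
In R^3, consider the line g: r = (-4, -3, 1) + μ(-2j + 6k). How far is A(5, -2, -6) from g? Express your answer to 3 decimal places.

9.088

Taking (-4, -3, 1) on g with direction v = (0, -2, 6): w = A − (-4, -3, 1) = (9, 1, -7), and w × v = (-8, -54, -18).
Distance = |w × v| / |v| = √3304 / √40 ≈ 9.088.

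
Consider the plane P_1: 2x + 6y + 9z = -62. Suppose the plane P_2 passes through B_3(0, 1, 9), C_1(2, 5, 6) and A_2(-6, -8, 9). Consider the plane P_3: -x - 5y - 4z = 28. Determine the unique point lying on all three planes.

(-4, 0, -6)

B_3C_1 = (2, 4, -3), B_3A_2 = (-6, -9, 0); a normal to P_2 is B_3C_1 × B_3A_2 = (-27, 18, 6).
Using B_3: P_2 has equation -27x + 18y + 6z = 72.
Solving the 3×3 linear system 2x + 6y + 9z = -62, -27x + 18y + 6z = 72, -x - 5y - 4z = 28 (e.g. by elimination or Cramer's rule, determinant = 609) gives (-4, 0, -6).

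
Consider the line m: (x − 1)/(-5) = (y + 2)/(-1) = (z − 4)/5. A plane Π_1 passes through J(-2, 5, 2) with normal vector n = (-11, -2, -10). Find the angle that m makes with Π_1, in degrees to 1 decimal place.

3.7

m has direction (-5, -1, 5) through (1, -2, 4).
Π_1: n·r = n·J gives -11x - 2y - 10z = -8.
sin θ = |n·v| / (|n||v|) = |7| / (√225 · √51) = 0.06535.
θ ≈ 3.7°.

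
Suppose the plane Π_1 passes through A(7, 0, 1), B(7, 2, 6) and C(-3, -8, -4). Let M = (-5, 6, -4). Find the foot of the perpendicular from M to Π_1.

(1, -4, 0)

AB = (0, 2, 5), AC = (-10, -8, -5); a normal to Π_1 is AB × AC = (30, -50, 20).
Using A: Π_1 has equation 30x - 50y + 20z = 230.
Foot = M − λn with λ = (n·M − d)/|n|² = (-530 − 230)/3800 = -1/5.
Foot = (-5, 6, -4) − (-1/5)·(30, -50, 20) = (1, -4, 0).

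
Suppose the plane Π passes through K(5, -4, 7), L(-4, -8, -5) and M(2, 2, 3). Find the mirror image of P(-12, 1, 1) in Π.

KL = (-9, -4, -12), KM = (-3, 6, -4); a normal to Π is KL × KM = (88, 0, -66).
Using K: Π has equation 88x - 66z = -22.
λ = (n·P − d)/|n|² = (-1122 − (-22))/12100 = -1/11.
Reflection = P − 2λn = (-12, 1, 1) − (-2/11)·(88, 0, -66) = (4, 1, -11).

(4, 1, -11)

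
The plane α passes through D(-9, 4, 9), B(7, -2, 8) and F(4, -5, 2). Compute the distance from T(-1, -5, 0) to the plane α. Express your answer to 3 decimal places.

DB = (16, -6, -1), DF = (13, -9, -7); a normal to α is DB × DF = (33, 99, -66).
Using D: α has equation 33x + 99y - 66z = -495.
n·T − d = (33)·(-1) + (99)·(-5) + (-66)·(0) − (-495) = -33; |n| = √15246.
Distance = |-33| / √15246 = 33/√15246 ≈ 0.267.

0.267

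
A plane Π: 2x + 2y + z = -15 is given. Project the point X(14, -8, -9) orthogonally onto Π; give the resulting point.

Foot = X − λn with λ = (n·X − d)/|n|² = (3 − (-15))/9 = 2.
Foot = (14, -8, -9) − 2·(2, 2, 1) = (10, -12, -11).

(10, -12, -11)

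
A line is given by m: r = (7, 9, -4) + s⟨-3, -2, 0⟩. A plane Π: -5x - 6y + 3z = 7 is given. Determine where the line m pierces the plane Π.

Substitute r = (7, 9, -4) + t(-3, -2, 0) into the plane: -101 + 27t = 7, so t = 4.
Intersection: (7, 9, -4) + 4·(-3, -2, 0) = (-5, 1, -4).

(-5, 1, -4)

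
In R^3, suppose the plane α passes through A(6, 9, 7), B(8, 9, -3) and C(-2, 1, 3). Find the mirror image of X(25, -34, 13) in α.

(-35, 32, 1)

AB = (2, 0, -10), AC = (-8, -8, -4); a normal to α is AB × AC = (-80, 88, -16).
Using A: α has equation -80x + 88y - 16z = 200.
λ = (n·X − d)/|n|² = (-5200 − 200)/14400 = -3/8.
Reflection = X − 2λn = (25, -34, 13) − (-3/4)·(-80, 88, -16) = (-35, 32, 1).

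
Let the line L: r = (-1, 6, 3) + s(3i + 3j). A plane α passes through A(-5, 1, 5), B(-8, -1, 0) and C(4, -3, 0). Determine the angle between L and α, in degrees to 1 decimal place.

AB = (-3, -2, -5), AC = (9, -4, -5); a normal to α is AB × AC = (-10, -60, 30).
Using A: α has equation -10x - 60y + 30z = 140.
sin θ = |n·v| / (|n||v|) = |-210| / (√4600 · √18) = 0.72980.
θ ≈ 46.9°.

46.9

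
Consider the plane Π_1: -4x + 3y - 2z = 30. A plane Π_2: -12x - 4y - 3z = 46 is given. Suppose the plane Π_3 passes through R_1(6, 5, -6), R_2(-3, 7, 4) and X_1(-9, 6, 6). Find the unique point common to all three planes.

R_1R_2 = (-9, 2, 10), R_1X_1 = (-15, 1, 12); a normal to Π_3 is R_1R_2 × R_1X_1 = (14, -42, 21).
Using R_1: Π_3 has equation 14x - 42y + 21z = -252.
Solving the 3×3 linear system -4x + 3y - 2z = 30, -12x - 4y - 3z = 46, 14x - 42y + 21z = -252 (e.g. by elimination or Cramer's rule, determinant = 350) gives (-3, 2, -6).

(-3, 2, -6)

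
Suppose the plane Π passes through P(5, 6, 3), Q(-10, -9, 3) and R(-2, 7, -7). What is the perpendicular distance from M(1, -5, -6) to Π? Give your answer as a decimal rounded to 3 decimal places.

8.739

PQ = (-15, -15, 0), PR = (-7, 1, -10); a normal to Π is PQ × PR = (150, -150, -120).
Using P: Π has equation 150x - 150y - 120z = -510.
n·M − d = (150)·(1) + (-150)·(-5) + (-120)·(-6) − (-510) = 2130; |n| = √59400.
Distance = |2130| / √59400 = 2130/√59400 ≈ 8.739.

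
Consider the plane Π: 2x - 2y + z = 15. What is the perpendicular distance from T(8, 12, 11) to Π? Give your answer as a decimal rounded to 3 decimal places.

4.000

n·T − d = (2)·(8) + (-2)·(12) + (1)·(11) − 15 = -12; |n| = √9.
Distance = |-12| / √9 = 12/√9 ≈ 4.000.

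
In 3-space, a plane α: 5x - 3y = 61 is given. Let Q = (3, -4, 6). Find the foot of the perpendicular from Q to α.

Foot = Q − λn with λ = (n·Q − d)/|n|² = (27 − 61)/34 = -1.
Foot = (3, -4, 6) − (-1)·(5, -3, 0) = (8, -7, 6).

(8, -7, 6)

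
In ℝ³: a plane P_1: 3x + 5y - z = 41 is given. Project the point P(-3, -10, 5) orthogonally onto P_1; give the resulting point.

(6, 5, 2)

Foot = P − λn with λ = (n·P − d)/|n|² = (-64 − 41)/35 = -3.
Foot = (-3, -10, 5) − (-3)·(3, 5, -1) = (6, 5, 2).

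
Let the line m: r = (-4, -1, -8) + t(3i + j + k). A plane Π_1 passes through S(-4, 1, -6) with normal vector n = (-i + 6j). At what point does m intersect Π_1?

(8, 3, -4)

Π_1: n·r = n·S gives -x + 6y = 10.
Substitute r = (-4, -1, -8) + t(3, 1, 1) into the plane: -2 + 3t = 10, so t = 4.
Intersection: (-4, -1, -8) + 4·(3, 1, 1) = (8, 3, -4).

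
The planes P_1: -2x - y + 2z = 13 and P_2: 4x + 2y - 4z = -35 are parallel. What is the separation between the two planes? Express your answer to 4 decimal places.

1.5000

Rescale P_2 by 1/(-2): -2x - y + 2z = 35/2. Then distance = |13 − (35/2)| / √9 ≈ 1.5000.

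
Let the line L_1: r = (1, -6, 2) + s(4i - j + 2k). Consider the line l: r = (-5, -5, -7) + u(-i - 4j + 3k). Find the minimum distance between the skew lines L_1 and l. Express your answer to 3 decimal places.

4.827

Common perpendicular direction n = (4, -1, 2) × (-1, -4, 3) = (5, -14, -17).
With w = (-5, -5, -7) − (1, -6, 2) = (-6, 1, -9), w · n = 109.
Distance = |w · n| / |n| = |109| / √510 ≈ 4.827.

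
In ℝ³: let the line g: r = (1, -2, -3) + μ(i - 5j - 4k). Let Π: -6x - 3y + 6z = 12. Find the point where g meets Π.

Substitute r = (1, -2, -3) + t(1, -5, -4) into the plane: -18 + (-15)t = 12, so t = -2.
Intersection: (1, -2, -3) + (-2)·(1, -5, -4) = (-1, 8, 5).

(-1, 8, 5)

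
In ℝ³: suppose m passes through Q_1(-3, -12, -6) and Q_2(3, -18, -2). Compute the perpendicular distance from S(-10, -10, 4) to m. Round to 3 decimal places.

A direction vector for m is Q_2 − Q_1 = (6, -6, 4).
Taking (-3, -12, -6) on m with direction v = (6, -6, 4): w = S − (-3, -12, -6) = (-7, 2, 10), and w × v = (68, 88, 30).
Distance = |w × v| / |v| = √13268 / √88 ≈ 12.279.

12.279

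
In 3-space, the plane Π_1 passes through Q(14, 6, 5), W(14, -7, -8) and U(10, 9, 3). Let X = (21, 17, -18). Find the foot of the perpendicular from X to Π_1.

QW = (0, -13, -13), QU = (-4, 3, -2); a normal to Π_1 is QW × QU = (65, 52, -52).
Using Q: Π_1 has equation 65x + 52y - 52z = 962.
Foot = X − λn with λ = (n·X − d)/|n|² = (3185 − 962)/9633 = 3/13.
Foot = (21, 17, -18) − (3/13)·(65, 52, -52) = (6, 5, -6).

(6, 5, -6)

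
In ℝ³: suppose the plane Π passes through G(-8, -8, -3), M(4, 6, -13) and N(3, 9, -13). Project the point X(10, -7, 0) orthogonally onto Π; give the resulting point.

(4, -9, -10)

GM = (12, 14, -10), GN = (11, 17, -10); a normal to Π is GM × GN = (30, 10, 50).
Using G: Π has equation 30x + 10y + 50z = -470.
Foot = X − λn with λ = (n·X − d)/|n|² = (230 − (-470))/3500 = 1/5.
Foot = (10, -7, 0) − (1/5)·(30, 10, 50) = (4, -9, -10).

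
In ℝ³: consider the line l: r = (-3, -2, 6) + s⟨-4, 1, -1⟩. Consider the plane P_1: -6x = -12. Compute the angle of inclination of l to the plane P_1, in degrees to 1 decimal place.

70.5

sin θ = |n·v| / (|n||v|) = |24| / (√36 · √18) = 0.94281.
θ ≈ 70.5°.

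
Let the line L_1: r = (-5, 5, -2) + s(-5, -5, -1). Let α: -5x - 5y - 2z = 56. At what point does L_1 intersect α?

Substitute r = (-5, 5, -2) + t(-5, -5, -1) into the plane: 4 + 52t = 56, so t = 1.
Intersection: (-5, 5, -2) + 1·(-5, -5, -1) = (-10, 0, -3).

(-10, 0, -3)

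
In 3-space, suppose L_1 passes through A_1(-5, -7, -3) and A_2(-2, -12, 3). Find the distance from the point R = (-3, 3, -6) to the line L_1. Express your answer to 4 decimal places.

7.6214

A direction vector for L_1 is A_2 − A_1 = (3, -5, 6).
Taking (-5, -7, -3) on L_1 with direction v = (3, -5, 6): w = R − (-5, -7, -3) = (2, 10, -3), and w × v = (45, -21, -40).
Distance = |w × v| / |v| = √4066 / √70 ≈ 7.6214.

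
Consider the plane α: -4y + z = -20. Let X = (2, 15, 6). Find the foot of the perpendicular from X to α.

(2, 7, 8)

Foot = X − λn with λ = (n·X − d)/|n|² = (-54 − (-20))/17 = -2.
Foot = (2, 15, 6) − (-2)·(0, -4, 1) = (2, 7, 8).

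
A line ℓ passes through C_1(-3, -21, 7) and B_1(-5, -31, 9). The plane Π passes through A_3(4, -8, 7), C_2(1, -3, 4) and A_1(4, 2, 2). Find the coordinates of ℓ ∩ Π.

A direction vector for ℓ is B_1 − C_1 = (-2, -10, 2).
A_3C_2 = (-3, 5, -3), A_3A_1 = (0, 10, -5); a normal to Π is A_3C_2 × A_3A_1 = (5, -15, -30).
Using A_3: Π has equation 5x - 15y - 30z = -70.
Substitute r = (-3, -21, 7) + t(-2, -10, 2) into the plane: 90 + 80t = -70, so t = -2.
Intersection: (-3, -21, 7) + (-2)·(-2, -10, 2) = (1, -1, 3).

(1, -1, 3)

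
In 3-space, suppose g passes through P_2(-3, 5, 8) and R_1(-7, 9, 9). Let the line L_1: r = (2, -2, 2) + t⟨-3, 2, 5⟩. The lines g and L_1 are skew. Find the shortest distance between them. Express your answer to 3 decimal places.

A direction vector for g is R_1 − P_2 = (-4, 4, 1).
Common perpendicular direction n = (-4, 4, 1) × (-3, 2, 5) = (18, 17, 4).
With w = (2, -2, 2) − (-3, 5, 8) = (5, -7, -6), w · n = -53.
Distance = |w · n| / |n| = |-53| / √629 ≈ 2.113.

2.113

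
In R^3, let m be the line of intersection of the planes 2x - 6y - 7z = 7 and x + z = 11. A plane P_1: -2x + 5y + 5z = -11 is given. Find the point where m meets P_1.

Direction of m: (2, -6, -7) × (1, 0, 1) = (-6, -9, 6).
A point on m: solving the two plane equations with x = 0 gives (0, -14, 11).
Substitute r = (0, -14, 11) + t(-6, -9, 6) into the plane: -15 + (-3)t = -11, so t = -4/3.
Intersection: (0, -14, 11) + (-4/3)·(-6, -9, 6) = (8, -2, 3).

(8, -2, 3)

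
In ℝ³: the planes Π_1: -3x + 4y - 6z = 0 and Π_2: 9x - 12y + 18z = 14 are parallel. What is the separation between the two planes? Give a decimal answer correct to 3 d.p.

0.598

Rescale Π_2 by 1/(-3): -3x + 4y - 6z = -14/3. Then distance = |0 − (-14/3)| / √61 ≈ 0.598.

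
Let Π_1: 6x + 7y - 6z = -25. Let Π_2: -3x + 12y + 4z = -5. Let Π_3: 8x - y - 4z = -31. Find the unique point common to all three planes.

(-5, -1, -2)

Solving the 3×3 linear system 6x + 7y - 6z = -25, -3x + 12y + 4z = -5, 8x - y - 4z = -31 (e.g. by elimination or Cramer's rule, determinant = 434) gives (-5, -1, -2).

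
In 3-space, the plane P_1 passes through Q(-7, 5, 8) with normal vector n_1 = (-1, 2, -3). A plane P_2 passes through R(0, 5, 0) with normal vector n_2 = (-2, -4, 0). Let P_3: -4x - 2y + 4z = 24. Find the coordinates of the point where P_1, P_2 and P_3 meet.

(-2, 6, 7)

P_1: n_1·r = n_1·Q gives -x + 2y - 3z = -7.
P_2: n_2·r = n_2·R gives -2x - 4y = -20.
Solving the 3×3 linear system -x + 2y - 3z = -7, -2x - 4y = -20, -4x - 2y + 4z = 24 (e.g. by elimination or Cramer's rule, determinant = 68) gives (-2, 6, 7).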